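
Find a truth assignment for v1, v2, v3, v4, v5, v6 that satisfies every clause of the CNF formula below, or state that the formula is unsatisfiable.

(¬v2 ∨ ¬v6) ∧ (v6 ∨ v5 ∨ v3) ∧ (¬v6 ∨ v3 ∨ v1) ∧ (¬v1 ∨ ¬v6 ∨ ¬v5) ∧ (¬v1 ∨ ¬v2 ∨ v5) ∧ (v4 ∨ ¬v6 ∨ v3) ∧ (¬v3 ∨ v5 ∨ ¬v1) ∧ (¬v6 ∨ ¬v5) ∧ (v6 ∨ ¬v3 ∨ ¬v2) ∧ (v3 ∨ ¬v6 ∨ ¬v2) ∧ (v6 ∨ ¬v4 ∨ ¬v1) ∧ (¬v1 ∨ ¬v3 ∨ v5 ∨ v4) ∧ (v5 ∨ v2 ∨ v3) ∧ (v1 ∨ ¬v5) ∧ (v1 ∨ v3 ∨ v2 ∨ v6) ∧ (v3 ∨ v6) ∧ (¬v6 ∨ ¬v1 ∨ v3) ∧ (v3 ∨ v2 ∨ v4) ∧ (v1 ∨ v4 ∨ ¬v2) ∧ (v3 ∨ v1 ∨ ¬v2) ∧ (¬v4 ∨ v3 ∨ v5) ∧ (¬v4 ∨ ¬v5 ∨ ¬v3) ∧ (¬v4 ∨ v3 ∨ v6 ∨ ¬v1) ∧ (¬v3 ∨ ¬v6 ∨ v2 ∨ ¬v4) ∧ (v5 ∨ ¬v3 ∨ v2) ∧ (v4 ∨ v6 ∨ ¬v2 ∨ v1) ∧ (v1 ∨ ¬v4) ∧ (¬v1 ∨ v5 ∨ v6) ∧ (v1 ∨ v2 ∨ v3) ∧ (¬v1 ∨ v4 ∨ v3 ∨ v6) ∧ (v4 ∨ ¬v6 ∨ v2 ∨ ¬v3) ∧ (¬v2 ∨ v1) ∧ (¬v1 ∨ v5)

Try v2 = False.
Try v6 = False.
Unit clause (v3) forces v3 = True.
Unit clause (v5) forces v5 = True.
Unit clause (v1) forces v1 = True.
Unit clause (¬v4) forces v4 = False.
All clauses are satisfied.

v1: True,  v2: False,  v3: True,  v4: False,  v5: True,  v6: False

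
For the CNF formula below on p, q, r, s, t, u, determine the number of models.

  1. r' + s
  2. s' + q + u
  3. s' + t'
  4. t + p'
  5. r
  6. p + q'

1

There are 2^6 = 64 truth assignments over (p, q, r, s, t, u).
Split on q. With q = 1, the clauses containing q are satisfied and q' drops from the rest; 0 of the 2^5 = 32 assignments to the other variables satisfy what remains.
With q = 0, by the same count on the reduced clause set, 1 assignment works.
(One model: p=F, q=F, r=T, s=T, t=F, u=T.)
Total: 0 + 1 = 1.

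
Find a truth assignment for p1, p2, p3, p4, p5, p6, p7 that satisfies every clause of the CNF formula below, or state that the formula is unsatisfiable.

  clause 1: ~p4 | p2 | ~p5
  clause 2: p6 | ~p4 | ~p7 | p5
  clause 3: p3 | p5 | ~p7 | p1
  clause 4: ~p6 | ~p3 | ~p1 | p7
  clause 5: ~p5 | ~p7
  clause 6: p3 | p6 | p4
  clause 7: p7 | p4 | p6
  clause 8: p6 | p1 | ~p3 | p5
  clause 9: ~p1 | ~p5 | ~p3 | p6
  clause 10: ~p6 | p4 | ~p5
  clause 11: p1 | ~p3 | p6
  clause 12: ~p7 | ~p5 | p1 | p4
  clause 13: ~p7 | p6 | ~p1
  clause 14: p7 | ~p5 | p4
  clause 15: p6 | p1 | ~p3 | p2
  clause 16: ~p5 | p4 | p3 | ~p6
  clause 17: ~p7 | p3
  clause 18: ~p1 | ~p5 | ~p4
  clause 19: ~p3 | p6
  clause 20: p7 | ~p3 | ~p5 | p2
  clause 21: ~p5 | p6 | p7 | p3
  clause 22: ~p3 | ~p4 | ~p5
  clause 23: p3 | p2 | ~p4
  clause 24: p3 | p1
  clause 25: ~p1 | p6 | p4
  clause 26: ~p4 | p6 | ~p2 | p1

Case p5 = 0:
Case p7 = 0:
Case p4 = 1:
Case p3 = 1:
The clause (p6) is unit, so p6 = 1.
The clause (~p1) is unit, so p1 = 0.
All clauses hold; p2 can take either value.

p1=0; p2=0; p3=1; p4=1; p5=0; p6=1; p7=0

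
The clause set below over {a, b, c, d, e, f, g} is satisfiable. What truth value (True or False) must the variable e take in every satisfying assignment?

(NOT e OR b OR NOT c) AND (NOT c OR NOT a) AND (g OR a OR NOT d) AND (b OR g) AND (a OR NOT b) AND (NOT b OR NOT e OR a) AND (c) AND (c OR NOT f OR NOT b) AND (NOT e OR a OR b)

False

Suppose e = true.
From the singleton clause (c), c = true.
From the singleton clause (b), b = true.
From the singleton clause (NOT a), a = false.
But (a) is also a unit clause — contradiction.
So every satisfying assignment has e = False.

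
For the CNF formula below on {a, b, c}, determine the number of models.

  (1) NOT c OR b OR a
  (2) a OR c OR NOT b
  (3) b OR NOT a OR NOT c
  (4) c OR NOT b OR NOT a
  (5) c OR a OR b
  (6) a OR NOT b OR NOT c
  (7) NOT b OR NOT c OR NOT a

There are 2^3 = 8 truth assignments over (a, b, c).
Check each against the 7 clauses (columns in the order a, b, c):
  F F F  ✗ fails (c OR a OR b)
  F F T  ✗ fails (NOT c OR b OR a)
  F T F  ✗ fails (a OR c OR NOT b)
  F T T  ✗ fails (a OR NOT b OR NOT c)
  T F F  ✓ satisfies all
  T F T  ✗ fails (b OR NOT a OR NOT c)
  T T F  ✗ fails (c OR NOT b OR NOT a)
  T T T  ✗ fails (NOT b OR NOT c OR NOT a)
1 of the 8 rows is a model.

1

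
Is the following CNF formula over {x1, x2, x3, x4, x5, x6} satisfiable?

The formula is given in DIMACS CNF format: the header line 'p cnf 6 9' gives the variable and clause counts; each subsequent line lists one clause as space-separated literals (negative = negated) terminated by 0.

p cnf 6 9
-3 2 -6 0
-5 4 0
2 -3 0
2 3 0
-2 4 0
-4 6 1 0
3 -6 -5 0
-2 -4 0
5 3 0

Branch on x5: set x5 = False.
From the singleton clause (x3), x3 = True.
From the singleton clause (x2), x2 = True.
From the singleton clause (x4), x4 = True.
That conflicts with the unit clause (¬x4).
That branch fails; take x5 = True instead.
From the singleton clause (x4), x4 = True.
From the singleton clause (¬x2), x2 = False.
From the singleton clause (¬x3), x3 = False.
That conflicts with the unit clause (x3).
Neither x5 = True nor x5 = False works.
No assignment satisfies every clause.

No, unsatisfiable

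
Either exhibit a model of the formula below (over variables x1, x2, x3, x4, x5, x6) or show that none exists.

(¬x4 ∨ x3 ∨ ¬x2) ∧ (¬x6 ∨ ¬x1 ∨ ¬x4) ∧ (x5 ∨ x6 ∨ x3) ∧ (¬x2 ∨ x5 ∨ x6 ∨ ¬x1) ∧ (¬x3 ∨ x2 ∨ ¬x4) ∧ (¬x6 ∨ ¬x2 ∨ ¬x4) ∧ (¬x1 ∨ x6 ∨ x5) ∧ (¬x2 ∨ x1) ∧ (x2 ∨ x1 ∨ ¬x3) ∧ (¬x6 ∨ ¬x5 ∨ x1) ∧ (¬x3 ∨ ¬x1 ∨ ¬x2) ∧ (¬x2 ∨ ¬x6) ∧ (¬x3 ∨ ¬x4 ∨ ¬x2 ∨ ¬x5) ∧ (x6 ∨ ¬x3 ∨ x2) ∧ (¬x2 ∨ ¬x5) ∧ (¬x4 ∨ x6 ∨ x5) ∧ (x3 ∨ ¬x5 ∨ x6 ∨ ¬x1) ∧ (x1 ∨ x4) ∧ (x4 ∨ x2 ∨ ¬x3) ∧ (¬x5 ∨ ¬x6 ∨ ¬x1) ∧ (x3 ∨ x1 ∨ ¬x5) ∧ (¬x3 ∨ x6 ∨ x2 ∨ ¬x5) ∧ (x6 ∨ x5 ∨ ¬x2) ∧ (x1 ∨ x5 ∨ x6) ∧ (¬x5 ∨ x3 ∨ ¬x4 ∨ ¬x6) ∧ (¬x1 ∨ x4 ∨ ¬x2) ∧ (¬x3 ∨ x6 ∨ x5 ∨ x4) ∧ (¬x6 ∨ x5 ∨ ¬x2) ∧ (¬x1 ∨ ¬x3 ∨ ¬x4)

x1=False,  x2=False,  x3=False,  x4=True,  x5=False,  x6=True

Branch on x2: set x2 = False.
Branch on x3: set x3 = False.
Branch on x5: set x5 = False.
Unit clause (x6) forces x6 = True.
Branch on x1: set x1 = False.
Unit clause (x4) forces x4 = True.
All clauses are satisfied.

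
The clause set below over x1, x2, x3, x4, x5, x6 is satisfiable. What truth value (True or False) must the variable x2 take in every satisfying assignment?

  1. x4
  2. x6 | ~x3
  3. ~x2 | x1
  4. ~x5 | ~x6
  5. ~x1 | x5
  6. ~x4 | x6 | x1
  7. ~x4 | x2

Suppose x2 = 0.
From the singleton clause (x4), x4 = 1.
That conflicts with the unit clause (~x4).
So every satisfying assignment has x2 = True.

True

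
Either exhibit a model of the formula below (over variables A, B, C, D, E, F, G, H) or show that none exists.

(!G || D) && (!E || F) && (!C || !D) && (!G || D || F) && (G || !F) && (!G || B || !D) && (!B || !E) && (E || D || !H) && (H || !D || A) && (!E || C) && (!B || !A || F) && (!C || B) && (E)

UNSATISFIABLE

Unit clause (E) forces E = true.
Unit clause (F) forces F = true.
Unit clause (G) forces G = true.
Unit clause (D) forces D = true.
Unit clause (!C) forces C = false.
Now (C) is unsatisfied and unit — conflict.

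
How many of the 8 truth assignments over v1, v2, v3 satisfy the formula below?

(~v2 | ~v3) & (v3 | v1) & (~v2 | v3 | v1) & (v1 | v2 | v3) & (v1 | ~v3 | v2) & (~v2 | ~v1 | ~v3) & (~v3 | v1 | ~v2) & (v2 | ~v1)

1

There are 2^3 = 8 truth assignments over (v1, v2, v3).
Check each against the 8 clauses (columns in the order v1, v2, v3):
  F F F  ✗ fails (v3 | v1)
  F F T  ✗ fails (v1 | ~v3 | v2)
  F T F  ✗ fails (v3 | v1)
  F T T  ✗ fails (~v2 | ~v3)
  T F F  ✗ fails (v2 | ~v1)
  T F T  ✗ fails (v2 | ~v1)
  T T F  ✓ satisfies all
  T T T  ✗ fails (~v2 | ~v3)
1 of the 8 rows is a model.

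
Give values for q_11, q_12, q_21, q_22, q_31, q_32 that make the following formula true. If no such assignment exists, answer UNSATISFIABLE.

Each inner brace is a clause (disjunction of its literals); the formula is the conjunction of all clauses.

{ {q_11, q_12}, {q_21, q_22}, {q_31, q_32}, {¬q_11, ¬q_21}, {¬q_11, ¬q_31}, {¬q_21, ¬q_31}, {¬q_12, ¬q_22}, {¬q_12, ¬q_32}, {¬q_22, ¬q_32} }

UNSATISFIABLE

Try q_11 = True.
Unit clause (¬q_21) forces q_21 = False.
Unit clause (q_22) forces q_22 = True.
Unit clause (¬q_31) forces q_31 = False.
Unit clause (q_32) forces q_32 = True.
But (¬q_32) is also a unit clause — contradiction.
That branch fails; take q_11 = False instead.
Unit clause (q_12) forces q_12 = True.
Unit clause (¬q_22) forces q_22 = False.
Unit clause (q_21) forces q_21 = True.
Unit clause (¬q_31) forces q_31 = False.
Unit clause (q_32) forces q_32 = True.
But (¬q_32) is also a unit clause — contradiction.
Either choice for q_11 ends in contradiction.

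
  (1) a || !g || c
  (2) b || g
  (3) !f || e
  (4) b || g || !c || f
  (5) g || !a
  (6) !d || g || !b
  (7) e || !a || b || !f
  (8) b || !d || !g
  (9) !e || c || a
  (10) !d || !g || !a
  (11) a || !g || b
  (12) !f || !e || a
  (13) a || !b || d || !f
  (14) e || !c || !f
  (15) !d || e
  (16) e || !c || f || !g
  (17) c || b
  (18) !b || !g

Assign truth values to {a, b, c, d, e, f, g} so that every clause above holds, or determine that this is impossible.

a: false,  b: true,  c: true,  d: false,  e: true,  f: false,  g: false

Case b = true:
The clause (!g) is unit, so g = false.
The clause (!a) is unit, so a = false.
The clause (!d) is unit, so d = false.
The clause (!f) is unit, so f = false.
Case e = true:
The clause (c) is unit, so c = true.
This assignment satisfies each clause.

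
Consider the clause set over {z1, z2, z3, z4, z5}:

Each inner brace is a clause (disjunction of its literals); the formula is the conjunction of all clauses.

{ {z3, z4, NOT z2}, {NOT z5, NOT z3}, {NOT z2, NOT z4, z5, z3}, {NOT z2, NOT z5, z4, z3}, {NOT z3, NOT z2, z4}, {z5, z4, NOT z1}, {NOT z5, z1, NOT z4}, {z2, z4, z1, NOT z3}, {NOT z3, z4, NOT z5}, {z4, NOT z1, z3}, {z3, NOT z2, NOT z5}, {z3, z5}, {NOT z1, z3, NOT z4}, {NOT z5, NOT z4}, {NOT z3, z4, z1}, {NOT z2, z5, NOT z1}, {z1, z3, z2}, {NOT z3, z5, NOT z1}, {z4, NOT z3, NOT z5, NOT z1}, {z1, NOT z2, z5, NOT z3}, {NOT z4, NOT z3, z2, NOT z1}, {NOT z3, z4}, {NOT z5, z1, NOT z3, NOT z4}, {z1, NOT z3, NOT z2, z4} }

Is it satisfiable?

Satisfiable

Branch on z5: set z5 = false.
Unit clause (z3) forces z3 = true.
Unit clause (NOT z1) forces z1 = false.
Unit clause (z4) forces z4 = true.
Unit clause (NOT z2) forces z2 = false.
All clauses are satisfied.
A satisfying assignment: z1: false,  z2: false,  z3: true,  z4: true,  z5: false.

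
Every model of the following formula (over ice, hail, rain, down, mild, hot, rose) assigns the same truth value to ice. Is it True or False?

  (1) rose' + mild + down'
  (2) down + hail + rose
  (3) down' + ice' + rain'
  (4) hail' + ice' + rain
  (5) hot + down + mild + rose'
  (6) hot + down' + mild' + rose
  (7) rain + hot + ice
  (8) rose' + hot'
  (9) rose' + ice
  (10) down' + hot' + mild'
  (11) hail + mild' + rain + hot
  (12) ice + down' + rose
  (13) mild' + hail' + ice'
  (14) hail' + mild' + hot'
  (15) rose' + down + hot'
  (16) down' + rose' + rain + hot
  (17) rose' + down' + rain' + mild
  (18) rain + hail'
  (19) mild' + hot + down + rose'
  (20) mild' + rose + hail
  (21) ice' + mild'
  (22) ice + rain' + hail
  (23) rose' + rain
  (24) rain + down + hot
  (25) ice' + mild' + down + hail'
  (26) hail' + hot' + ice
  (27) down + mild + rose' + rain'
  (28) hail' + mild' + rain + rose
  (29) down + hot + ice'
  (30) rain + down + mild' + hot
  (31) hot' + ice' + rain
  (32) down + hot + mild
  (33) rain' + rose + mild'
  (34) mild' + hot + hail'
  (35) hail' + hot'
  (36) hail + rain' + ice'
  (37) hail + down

Suppose ice = 0.
The clause (rose') is unit, so rose = 0.
The clause (down') is unit, so down = 0.
The clause (hail) is unit, so hail = 1.
The clause (rain) is unit, so rain = 1.
The clause (hot') is unit, so hot = 0.
The clause (mild) is unit, so mild = 1.
But (mild') is also a unit clause — contradiction.
So every satisfying assignment has ice = True.

True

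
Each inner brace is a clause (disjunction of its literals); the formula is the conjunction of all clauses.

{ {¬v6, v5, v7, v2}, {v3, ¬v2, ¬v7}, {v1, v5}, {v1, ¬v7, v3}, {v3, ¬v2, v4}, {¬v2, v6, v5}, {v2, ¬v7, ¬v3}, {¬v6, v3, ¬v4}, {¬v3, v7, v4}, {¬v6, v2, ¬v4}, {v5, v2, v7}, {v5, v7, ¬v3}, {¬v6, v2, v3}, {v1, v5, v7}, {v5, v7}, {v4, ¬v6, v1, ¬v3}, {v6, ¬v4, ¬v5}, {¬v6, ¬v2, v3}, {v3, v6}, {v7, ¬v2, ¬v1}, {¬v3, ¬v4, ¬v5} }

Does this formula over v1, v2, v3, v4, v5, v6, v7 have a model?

Yes

Suppose v1 = True.
Suppose v5 = True.
Suppose v6 = True.
Suppose v3 = True.
From the singleton clause (¬v4), v4 = False.
From the singleton clause (v7), v7 = True.
From the singleton clause (v2), v2 = True.
Every clause now holds.
A satisfying assignment: v1=True, v2=True, v3=True, v4=False, v5=True, v6=True, v7=True.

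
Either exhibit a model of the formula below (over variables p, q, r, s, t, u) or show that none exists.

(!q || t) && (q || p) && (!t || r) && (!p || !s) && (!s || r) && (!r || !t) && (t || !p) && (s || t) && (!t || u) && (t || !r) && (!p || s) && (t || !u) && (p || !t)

Branch on q: set q = false.
Unit clause (p) forces p = true.
Unit clause (!s) forces s = false.
Now (s) is unsatisfied and unit — conflict.
So q must be the other value — set q = true.
Unit clause (t) forces t = true.
Unit clause (r) forces r = true.
Now (!r) is unsatisfied and unit — conflict.
Both values of q lead to a conflict.

UNSATISFIABLE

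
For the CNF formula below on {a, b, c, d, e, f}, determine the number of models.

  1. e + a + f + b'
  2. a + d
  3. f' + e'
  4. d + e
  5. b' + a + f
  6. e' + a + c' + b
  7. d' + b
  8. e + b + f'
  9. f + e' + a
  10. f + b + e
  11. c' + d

10

There are 2^6 = 64 truth assignments over (a, b, c, d, e, f).
Split on c. With c = 1, the clauses containing c are satisfied and c' drops from the rest; 4 of the 2^5 = 32 assignments to the other variables satisfy what remains.
With c = 0, by the same count on the reduced clause set, 6 assignments work.
(One model: a=F, b=T, c=F, d=T, e=F, f=T.)
Total: 4 + 6 = 10.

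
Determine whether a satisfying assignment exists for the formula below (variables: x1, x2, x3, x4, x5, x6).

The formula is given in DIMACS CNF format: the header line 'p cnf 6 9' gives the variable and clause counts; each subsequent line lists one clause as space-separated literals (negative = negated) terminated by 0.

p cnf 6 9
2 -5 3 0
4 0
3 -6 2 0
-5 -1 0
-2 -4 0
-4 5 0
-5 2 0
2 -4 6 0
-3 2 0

No

Unit clause (x4) forces x4 = True.
Unit clause (¬x2) forces x2 = False.
Unit clause (x5) forces x5 = True.
Now (¬x5) is unsatisfied and unit — conflict.
No assignment satisfies every clause.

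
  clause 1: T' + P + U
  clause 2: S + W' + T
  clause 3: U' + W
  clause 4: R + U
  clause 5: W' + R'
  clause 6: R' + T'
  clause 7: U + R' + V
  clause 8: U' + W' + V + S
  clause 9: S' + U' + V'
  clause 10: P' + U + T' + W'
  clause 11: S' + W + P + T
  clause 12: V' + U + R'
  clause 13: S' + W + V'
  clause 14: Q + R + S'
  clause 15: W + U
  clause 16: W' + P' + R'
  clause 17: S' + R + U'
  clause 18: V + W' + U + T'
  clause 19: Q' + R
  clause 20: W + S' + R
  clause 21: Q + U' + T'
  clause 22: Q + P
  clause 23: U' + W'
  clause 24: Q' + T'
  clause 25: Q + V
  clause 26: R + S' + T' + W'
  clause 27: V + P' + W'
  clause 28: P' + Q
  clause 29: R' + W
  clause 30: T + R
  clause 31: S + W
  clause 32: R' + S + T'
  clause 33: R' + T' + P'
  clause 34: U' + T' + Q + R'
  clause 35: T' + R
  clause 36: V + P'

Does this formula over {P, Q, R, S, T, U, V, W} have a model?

Unsatisfiable

Try U = 0.
(R) alone gives R = 1.
(W') alone gives W = 0.
But (W) is also a unit clause — contradiction.
That branch fails; take U = 1 instead.
(W) alone gives W = 1.
But (W') is also a unit clause — contradiction.
Neither U = 1 nor U = 0 works.
No assignment satisfies every clause.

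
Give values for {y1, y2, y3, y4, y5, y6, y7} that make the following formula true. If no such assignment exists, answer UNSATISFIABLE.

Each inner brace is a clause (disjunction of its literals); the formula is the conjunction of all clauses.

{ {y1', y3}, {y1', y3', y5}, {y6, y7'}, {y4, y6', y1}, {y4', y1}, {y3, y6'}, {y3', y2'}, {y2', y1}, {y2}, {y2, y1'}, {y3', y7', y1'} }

UNSATISFIABLE

From the singleton clause (y2), y2 = 1.
From the singleton clause (y3'), y3 = 0.
From the singleton clause (y1'), y1 = 0.
Now (y1) is unsatisfied and unit — conflict.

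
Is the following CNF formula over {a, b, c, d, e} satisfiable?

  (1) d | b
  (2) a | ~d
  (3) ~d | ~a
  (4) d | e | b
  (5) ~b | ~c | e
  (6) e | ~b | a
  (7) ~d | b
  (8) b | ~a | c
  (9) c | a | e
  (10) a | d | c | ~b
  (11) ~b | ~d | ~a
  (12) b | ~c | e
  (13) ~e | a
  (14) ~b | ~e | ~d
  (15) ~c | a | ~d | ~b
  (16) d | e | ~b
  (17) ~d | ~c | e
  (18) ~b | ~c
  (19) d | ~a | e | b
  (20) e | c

Yes

Case d = 0:
(b) alone gives b = 1.
(e) alone gives e = 1.
(a) alone gives a = 1.
(~c) alone gives c = 0.
This assignment satisfies each clause.
A satisfying assignment: a ↦ 1, b ↦ 1, c ↦ 0, d ↦ 0, e ↦ 1.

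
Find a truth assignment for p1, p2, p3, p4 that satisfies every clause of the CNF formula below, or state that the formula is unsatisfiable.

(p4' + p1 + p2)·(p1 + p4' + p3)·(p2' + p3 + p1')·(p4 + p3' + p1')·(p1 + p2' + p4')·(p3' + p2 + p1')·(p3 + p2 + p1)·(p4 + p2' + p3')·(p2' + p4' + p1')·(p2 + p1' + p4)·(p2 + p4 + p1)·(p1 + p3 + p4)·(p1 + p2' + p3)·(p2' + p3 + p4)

Branch on p4: set p4 = 1.
Branch on p1: set p1 = 1.
The clause (p2') is unit, so p2 = 0.
The clause (p3') is unit, so p3 = 0.
This assignment satisfies each clause.

p1 ↦ 1,  p2 ↦ 0,  p3 ↦ 0,  p4 ↦ 1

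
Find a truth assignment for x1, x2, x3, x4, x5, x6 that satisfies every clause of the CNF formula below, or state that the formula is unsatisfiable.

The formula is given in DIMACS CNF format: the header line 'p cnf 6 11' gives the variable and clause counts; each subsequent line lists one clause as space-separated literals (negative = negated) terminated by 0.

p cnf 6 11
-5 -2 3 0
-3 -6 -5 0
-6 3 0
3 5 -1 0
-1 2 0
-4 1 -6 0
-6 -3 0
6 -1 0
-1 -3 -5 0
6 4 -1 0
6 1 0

Try x6 = False.
Unit clause (¬x1) forces x1 = False.
Now (x1) is unsatisfied and unit — conflict.
So x6 must be the other value — set x6 = True.
Unit clause (x3) forces x3 = True.
Now (¬x3) is unsatisfied and unit — conflict.
Both values of x6 lead to a conflict.

UNSATISFIABLE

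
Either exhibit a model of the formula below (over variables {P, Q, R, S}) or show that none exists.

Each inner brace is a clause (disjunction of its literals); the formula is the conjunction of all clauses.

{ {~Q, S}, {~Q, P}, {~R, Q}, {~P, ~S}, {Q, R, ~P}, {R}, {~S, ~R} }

UNSATISFIABLE

(R) alone gives R = 1.
(Q) alone gives Q = 1.
(S) alone gives S = 1.
But (~S) is also a unit clause — contradiction.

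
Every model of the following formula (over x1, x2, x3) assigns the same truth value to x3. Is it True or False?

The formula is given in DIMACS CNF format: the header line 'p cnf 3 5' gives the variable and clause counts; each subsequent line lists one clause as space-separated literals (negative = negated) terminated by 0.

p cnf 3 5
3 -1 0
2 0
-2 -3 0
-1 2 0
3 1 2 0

False

Suppose x3 = True.
(x2) alone gives x2 = True.
Now (¬x2) is unsatisfied and unit — conflict.
So every satisfying assignment has x3 = False.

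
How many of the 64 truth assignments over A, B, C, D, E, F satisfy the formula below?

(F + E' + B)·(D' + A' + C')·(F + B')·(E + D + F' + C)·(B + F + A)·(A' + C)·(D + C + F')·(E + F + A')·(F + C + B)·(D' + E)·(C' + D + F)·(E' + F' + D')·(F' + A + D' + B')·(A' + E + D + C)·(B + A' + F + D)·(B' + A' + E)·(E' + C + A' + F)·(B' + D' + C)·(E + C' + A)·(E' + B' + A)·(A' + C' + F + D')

4

There are 2^6 = 64 truth assignments over (A, B, C, D, E, F).
Split on B. With B = 1, the clauses containing B are satisfied and B' drops from the rest; 1 of the 2^5 = 32 assignments to the other variables satisfy what remains.
With B = 0, by the same count on the reduced clause set, 3 assignments work.
Total: 1 + 3 = 4.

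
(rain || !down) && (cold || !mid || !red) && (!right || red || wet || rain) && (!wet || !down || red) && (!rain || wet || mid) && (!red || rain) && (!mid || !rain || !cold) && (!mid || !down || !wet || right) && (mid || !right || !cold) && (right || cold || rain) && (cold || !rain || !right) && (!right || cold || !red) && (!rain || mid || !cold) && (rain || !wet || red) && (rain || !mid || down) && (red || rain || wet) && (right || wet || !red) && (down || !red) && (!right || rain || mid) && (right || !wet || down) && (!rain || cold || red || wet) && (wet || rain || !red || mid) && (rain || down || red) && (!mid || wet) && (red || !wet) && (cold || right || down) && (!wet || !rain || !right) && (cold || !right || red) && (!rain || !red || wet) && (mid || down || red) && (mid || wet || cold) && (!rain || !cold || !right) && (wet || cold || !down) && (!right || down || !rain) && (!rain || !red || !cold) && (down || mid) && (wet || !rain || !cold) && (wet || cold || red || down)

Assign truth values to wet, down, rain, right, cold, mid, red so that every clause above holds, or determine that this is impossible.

wet: true; down: true; rain: true; right: false; cold: false; mid: false; red: true

Suppose rain = true.
Suppose wet = true.
The clause (red) is unit, so red = true.
The clause (down) is unit, so down = true.
The clause (!right) is unit, so right = false.
The clause (!mid) is unit, so mid = false.
The clause (!cold) is unit, so cold = false.
Every clause now holds.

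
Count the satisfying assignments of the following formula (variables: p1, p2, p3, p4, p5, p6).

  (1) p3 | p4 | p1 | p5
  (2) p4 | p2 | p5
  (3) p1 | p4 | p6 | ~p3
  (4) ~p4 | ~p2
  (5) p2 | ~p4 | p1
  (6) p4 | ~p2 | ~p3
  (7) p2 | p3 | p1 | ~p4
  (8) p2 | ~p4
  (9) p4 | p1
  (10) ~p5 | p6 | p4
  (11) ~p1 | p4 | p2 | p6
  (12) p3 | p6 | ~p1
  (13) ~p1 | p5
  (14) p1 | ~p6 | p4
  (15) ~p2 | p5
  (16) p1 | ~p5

There are 2^6 = 64 truth assignments over (p1, p2, p3, p4, p5, p6).
Split on p6. With p6 = 1, the clauses containing p6 are satisfied and ~p6 drops from the rest; 3 of the 2^5 = 32 assignments to the other variables satisfy what remains.
With p6 = 0, by the same count on the reduced clause set, 0 assignments work.
(One model: p1=T, p2=F, p3=F, p4=F, p5=T, p6=T.)
Total: 3 + 0 = 3.

3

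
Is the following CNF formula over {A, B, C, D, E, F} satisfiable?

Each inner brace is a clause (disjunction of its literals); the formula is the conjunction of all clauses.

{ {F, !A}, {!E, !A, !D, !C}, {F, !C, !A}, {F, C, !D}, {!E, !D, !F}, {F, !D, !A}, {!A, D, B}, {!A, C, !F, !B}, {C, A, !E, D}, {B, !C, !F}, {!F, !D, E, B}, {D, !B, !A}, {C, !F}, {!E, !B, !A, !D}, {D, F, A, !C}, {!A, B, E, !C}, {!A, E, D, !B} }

Case F = false:
(!A) alone gives A = false.
Case C = false:
(!D) alone gives D = false.
(!E) alone gives E = false.
No clause remains; B is free.
A satisfying assignment: A: false; B: true; C: false; D: false; E: false; F: false.

Satisfiable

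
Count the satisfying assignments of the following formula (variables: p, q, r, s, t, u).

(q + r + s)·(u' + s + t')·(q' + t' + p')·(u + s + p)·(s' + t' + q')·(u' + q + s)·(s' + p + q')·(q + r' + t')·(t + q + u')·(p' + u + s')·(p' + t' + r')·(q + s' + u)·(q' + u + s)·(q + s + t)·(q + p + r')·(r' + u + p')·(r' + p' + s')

7

There are 2^6 = 64 truth assignments over (p, q, r, s, t, u).
Split on t. With t = 1, the clauses containing t are satisfied and t' drops from the rest; 2 of the 2^5 = 32 assignments to the other variables satisfy what remains.
With t = 0, by the same count on the reduced clause set, 5 assignments work.
Total: 2 + 5 = 7.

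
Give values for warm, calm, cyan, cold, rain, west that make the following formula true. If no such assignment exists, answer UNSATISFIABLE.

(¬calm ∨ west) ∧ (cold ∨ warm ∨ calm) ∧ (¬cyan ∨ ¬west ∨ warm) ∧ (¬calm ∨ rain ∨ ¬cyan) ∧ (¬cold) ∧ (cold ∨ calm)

Unit clause (¬cold) forces cold = False.
Unit clause (calm) forces calm = True.
Unit clause (west) forces west = True.
Try cyan = True.
Unit clause (warm) forces warm = True.
Unit clause (rain) forces rain = True.
This assignment satisfies each clause.

warm: True; calm: True; cyan: True; cold: False; rain: True; west: True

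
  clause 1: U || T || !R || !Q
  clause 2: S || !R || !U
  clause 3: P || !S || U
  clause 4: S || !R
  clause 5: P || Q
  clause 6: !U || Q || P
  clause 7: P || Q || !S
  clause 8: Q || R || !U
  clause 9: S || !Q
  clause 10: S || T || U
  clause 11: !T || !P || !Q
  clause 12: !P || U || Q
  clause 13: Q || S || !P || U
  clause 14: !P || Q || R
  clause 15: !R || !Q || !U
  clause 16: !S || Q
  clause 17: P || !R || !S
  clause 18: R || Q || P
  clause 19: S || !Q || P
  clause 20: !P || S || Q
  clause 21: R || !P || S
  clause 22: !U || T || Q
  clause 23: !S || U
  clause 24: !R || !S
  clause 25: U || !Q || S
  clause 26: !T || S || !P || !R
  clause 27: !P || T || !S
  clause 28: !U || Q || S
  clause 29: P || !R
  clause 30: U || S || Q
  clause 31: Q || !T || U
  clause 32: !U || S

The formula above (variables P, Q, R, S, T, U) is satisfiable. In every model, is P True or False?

False

Suppose P = true.
Suppose S = true.
From the singleton clause (Q), Q = true.
From the singleton clause (!T), T = false.
But (T) is also a unit clause — contradiction.
Backtrack on S: now try S = false.
From the singleton clause (!R), R = false.
But (R) is also a unit clause — contradiction.
Either choice for S ends in contradiction.
So every satisfying assignment has P = False.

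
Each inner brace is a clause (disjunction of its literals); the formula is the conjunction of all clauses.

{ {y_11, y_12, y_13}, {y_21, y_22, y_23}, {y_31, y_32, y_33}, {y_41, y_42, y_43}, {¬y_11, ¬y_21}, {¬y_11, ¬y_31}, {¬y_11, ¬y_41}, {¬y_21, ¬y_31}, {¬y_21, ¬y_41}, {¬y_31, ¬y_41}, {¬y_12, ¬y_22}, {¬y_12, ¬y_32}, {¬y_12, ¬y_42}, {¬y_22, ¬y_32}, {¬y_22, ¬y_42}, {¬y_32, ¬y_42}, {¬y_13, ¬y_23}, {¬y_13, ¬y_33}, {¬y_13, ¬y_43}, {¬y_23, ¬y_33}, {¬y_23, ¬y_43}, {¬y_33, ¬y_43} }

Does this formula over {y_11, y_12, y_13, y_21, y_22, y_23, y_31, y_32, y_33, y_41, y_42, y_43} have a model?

Suppose y_11 = False.
Suppose y_12 = True.
Unit clause (¬y_22) forces y_22 = False.
Unit clause (¬y_32) forces y_32 = False.
Unit clause (¬y_42) forces y_42 = False.
Suppose y_21 = True.
Unit clause (¬y_31) forces y_31 = False.
Unit clause (y_33) forces y_33 = True.
Unit clause (¬y_41) forces y_41 = False.
Unit clause (y_43) forces y_43 = True.
Now (¬y_43) is unsatisfied and unit — conflict.
So y_21 must be the other value — set y_21 = False.
Unit clause (y_23) forces y_23 = True.
Unit clause (¬y_13) forces y_13 = False.
Unit clause (¬y_33) forces y_33 = False.
Unit clause (y_31) forces y_31 = True.
Unit clause (¬y_41) forces y_41 = False.
Unit clause (y_43) forces y_43 = True.
Now (¬y_43) is unsatisfied and unit — conflict.
Both values of y_21 lead to a conflict.
So y_12 must be the other value — set y_12 = False.
Unit clause (y_13) forces y_13 = True.
Unit clause (¬y_23) forces y_23 = False.
Unit clause (¬y_33) forces y_33 = False.
Unit clause (¬y_43) forces y_43 = False.
Suppose y_21 = True.
Unit clause (¬y_31) forces y_31 = False.
Unit clause (y_32) forces y_32 = True.
Unit clause (¬y_41) forces y_41 = False.
Unit clause (y_42) forces y_42 = True.
Now (¬y_42) is unsatisfied and unit — conflict.
So y_21 must be the other value — set y_21 = False.
Unit clause (y_22) forces y_22 = True.
Unit clause (¬y_32) forces y_32 = False.
Unit clause (y_31) forces y_31 = True.
Unit clause (¬y_41) forces y_41 = False.
Unit clause (y_42) forces y_42 = True.
Now (¬y_42) is unsatisfied and unit — conflict.
Both values of y_21 lead to a conflict.
Both values of y_12 lead to a conflict.
So y_11 must be the other value — set y_11 = True.
Unit clause (¬y_21) forces y_21 = False.
Unit clause (¬y_31) forces y_31 = False.
Unit clause (¬y_41) forces y_41 = False.
Suppose y_22 = True.
Unit clause (¬y_12) forces y_12 = False.
Unit clause (¬y_32) forces y_32 = False.
Unit clause (y_33) forces y_33 = True.
Unit clause (¬y_42) forces y_42 = False.
Unit clause (y_43) forces y_43 = True.
Now (¬y_43) is unsatisfied and unit — conflict.
So y_22 must be the other value — set y_22 = False.
Unit clause (y_23) forces y_23 = True.
Unit clause (¬y_13) forces y_13 = False.
Unit clause (¬y_33) forces y_33 = False.
Unit clause (y_32) forces y_32 = True.
Unit clause (¬y_12) forces y_12 = False.
Unit clause (¬y_42) forces y_42 = False.
Unit clause (y_43) forces y_43 = True.
Now (¬y_43) is unsatisfied and unit — conflict.
Both values of y_22 lead to a conflict.
Both values of y_11 lead to a conflict.
No assignment satisfies every clause.

Unsatisfiable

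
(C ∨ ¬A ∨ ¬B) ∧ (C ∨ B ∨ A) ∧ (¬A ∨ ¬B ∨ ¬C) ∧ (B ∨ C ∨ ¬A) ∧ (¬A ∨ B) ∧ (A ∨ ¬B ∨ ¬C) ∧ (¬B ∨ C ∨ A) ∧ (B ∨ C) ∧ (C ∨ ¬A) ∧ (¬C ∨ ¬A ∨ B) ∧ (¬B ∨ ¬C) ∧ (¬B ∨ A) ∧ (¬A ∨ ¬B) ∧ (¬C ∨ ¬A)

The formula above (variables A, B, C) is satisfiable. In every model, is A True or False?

False

Suppose A = True.
From the singleton clause (B), B = True.
Now (¬B) is unsatisfied and unit — conflict.
So every satisfying assignment has A = False.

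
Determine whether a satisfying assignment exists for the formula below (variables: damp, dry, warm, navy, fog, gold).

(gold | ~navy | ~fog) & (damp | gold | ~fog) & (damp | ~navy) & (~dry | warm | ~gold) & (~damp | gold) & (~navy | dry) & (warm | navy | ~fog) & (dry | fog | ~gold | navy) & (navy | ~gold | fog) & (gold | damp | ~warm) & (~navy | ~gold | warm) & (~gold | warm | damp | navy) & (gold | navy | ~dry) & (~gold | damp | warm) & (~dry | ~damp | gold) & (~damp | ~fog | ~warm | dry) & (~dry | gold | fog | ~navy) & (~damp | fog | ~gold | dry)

Satisfiable

Suppose damp = 1.
Unit clause (gold) forces gold = 1.
Suppose dry = 1.
Unit clause (warm) forces warm = 1.
Suppose navy = 1.
Every clause is now satisfied; fog is unconstrained.
A satisfying assignment: damp: 1; dry: 1; warm: 1; navy: 1; fog: 0; gold: 1.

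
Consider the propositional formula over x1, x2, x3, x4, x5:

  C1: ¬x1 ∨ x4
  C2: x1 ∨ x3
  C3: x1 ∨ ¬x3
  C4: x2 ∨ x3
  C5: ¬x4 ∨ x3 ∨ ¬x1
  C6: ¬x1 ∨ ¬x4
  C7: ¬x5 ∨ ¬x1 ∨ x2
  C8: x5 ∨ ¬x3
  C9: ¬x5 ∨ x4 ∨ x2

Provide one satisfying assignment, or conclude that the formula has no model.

Suppose x1 = False.
(x3) alone gives x3 = True.
That conflicts with the unit clause (¬x3).
So x1 must be the other value — set x1 = True.
(x4) alone gives x4 = True.
That conflicts with the unit clause (¬x4).
Either choice for x1 ends in contradiction.

UNSATISFIABLE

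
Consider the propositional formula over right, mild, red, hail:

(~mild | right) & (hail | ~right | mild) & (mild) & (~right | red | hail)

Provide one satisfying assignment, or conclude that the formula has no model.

The clause (mild) is unit, so mild = 1.
The clause (right) is unit, so right = 1.
Branch on red: set red = 1.
Every clause is now satisfied; hail is unconstrained.

right: 1,  mild: 1,  red: 1,  hail: 0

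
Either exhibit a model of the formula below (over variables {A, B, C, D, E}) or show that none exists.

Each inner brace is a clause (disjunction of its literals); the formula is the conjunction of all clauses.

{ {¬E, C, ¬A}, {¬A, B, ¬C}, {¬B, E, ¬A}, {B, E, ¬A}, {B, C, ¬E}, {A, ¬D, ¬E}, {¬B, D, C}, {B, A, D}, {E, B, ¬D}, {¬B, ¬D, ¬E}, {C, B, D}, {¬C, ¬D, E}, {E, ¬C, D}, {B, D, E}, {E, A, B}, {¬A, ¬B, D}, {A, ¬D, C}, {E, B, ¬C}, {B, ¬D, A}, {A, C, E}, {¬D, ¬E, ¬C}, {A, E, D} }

Suppose E = True.
Suppose C = True.
Unit clause (¬D) forces D = False.
Suppose A = False.
Unit clause (B) forces B = True.
All clauses are satisfied.

A=False,  B=True,  C=True,  D=False,  E=True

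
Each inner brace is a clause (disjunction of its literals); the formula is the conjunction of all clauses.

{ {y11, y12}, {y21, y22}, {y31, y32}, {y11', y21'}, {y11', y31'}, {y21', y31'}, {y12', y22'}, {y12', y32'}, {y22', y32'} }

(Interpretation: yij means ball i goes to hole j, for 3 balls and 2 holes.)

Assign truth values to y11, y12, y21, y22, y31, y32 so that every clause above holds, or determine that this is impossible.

Try y11 = 1.
(y21') alone gives y21 = 0.
(y22) alone gives y22 = 1.
(y31') alone gives y31 = 0.
(y32) alone gives y32 = 1.
That conflicts with the unit clause (y32').
Backtrack on y11: now try y11 = 0.
(y12) alone gives y12 = 1.
(y22') alone gives y22 = 0.
(y21) alone gives y21 = 1.
(y31') alone gives y31 = 0.
(y32) alone gives y32 = 1.
That conflicts with the unit clause (y32').
Both values of y11 lead to a conflict.

UNSATISFIABLE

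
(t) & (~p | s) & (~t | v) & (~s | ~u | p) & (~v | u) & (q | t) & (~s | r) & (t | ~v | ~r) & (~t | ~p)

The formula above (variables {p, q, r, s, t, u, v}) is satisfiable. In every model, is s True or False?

Suppose s = 1.
Unit clause (t) forces t = 1.
Unit clause (v) forces v = 1.
Unit clause (u) forces u = 1.
Unit clause (p) forces p = 1.
That conflicts with the unit clause (~p).
So every satisfying assignment has s = False.

False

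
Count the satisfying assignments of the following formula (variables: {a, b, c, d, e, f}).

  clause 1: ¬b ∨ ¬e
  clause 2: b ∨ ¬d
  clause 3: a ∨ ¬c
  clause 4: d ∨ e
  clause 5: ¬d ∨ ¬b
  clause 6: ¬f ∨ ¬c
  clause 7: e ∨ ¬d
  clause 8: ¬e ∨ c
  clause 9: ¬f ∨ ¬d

1

There are 2^6 = 64 truth assignments over (a, b, c, d, e, f).
Split on f. With f = True, the clauses containing f are satisfied and ¬f drops from the rest; 0 of the 2^5 = 32 assignments to the other variables satisfy what remains.
With f = False, by the same count on the reduced clause set, 1 assignment works.
(One model: a=T, b=F, c=T, d=F, e=T, f=F.)
Total: 0 + 1 = 1.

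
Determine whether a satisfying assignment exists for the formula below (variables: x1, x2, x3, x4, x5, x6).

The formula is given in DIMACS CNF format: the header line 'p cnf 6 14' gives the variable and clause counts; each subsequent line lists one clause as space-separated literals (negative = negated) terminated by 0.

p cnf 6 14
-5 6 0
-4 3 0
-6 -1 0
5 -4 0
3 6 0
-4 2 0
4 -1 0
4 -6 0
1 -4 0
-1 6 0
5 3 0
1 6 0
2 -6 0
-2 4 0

Case x5 = False:
From the singleton clause (¬x4), x4 = False.
From the singleton clause (¬x1), x1 = False.
From the singleton clause (¬x6), x6 = False.
But (x6) is also a unit clause — contradiction.
Backtrack on x5: now try x5 = True.
From the singleton clause (x6), x6 = True.
From the singleton clause (¬x1), x1 = False.
From the singleton clause (x4), x4 = True.
But (¬x4) is also a unit clause — contradiction.
Either choice for x5 ends in contradiction.
No assignment satisfies every clause.

No, unsatisfiable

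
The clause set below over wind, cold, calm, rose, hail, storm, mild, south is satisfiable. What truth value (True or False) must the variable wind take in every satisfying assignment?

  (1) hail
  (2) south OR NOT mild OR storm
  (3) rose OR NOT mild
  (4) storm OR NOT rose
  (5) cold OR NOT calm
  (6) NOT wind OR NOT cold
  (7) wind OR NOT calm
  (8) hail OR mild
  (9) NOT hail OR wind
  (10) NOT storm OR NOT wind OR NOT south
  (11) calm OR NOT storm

Suppose wind = false.
From the singleton clause (hail), hail = true.
Now (NOT hail) is unsatisfied and unit — conflict.
So every satisfying assignment has wind = True.

True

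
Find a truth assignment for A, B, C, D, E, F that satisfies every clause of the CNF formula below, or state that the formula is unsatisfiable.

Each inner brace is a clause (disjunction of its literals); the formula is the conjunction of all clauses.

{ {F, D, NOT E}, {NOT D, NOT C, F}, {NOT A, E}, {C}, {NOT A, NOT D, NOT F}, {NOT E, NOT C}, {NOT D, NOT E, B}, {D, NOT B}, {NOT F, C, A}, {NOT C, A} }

From the singleton clause (C), C = true.
From the singleton clause (NOT E), E = false.
From the singleton clause (NOT A), A = false.
Now (A) is unsatisfied and unit — conflict.

UNSATISFIABLE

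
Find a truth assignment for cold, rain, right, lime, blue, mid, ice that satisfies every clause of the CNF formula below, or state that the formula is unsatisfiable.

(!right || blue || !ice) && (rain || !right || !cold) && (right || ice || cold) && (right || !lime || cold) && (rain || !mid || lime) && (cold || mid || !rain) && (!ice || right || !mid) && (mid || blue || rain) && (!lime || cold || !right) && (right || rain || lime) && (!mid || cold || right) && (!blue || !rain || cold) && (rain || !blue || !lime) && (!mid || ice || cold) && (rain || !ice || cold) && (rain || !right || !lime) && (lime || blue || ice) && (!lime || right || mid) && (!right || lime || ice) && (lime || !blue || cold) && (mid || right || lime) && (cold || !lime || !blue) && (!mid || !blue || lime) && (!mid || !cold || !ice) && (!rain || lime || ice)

cold ↦ true,  rain ↦ true,  right ↦ true,  lime ↦ true,  blue ↦ false,  mid ↦ true,  ice ↦ false

Case right = true:
Case blue = false:
(!ice) alone gives ice = false.
(lime) alone gives lime = true.
(cold) alone gives cold = true.
(rain) alone gives rain = true.
No clause remains; mid is free.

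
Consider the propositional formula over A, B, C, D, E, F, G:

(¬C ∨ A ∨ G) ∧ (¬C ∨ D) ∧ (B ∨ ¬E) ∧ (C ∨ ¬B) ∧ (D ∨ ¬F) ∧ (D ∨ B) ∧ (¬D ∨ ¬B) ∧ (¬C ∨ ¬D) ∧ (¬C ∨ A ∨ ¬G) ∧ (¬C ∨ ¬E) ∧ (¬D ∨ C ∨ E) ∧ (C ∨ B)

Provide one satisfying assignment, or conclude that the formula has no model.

Branch on C: set C = False.
Unit clause (¬B) forces B = False.
Now (B) is unsatisfied and unit — conflict.
Backtrack on C: now try C = True.
Unit clause (D) forces D = True.
Now (¬D) is unsatisfied and unit — conflict.
Neither C = True nor C = False works.

UNSATISFIABLE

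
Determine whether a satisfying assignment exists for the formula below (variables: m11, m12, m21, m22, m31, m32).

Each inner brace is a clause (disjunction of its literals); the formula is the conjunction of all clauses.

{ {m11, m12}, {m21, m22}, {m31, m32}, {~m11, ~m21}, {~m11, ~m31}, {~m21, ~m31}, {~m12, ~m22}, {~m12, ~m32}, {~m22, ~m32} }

Try m11 = 1.
From the singleton clause (~m21), m21 = 0.
From the singleton clause (m22), m22 = 1.
From the singleton clause (~m31), m31 = 0.
From the singleton clause (m32), m32 = 1.
But (~m32) is also a unit clause — contradiction.
Backtrack on m11: now try m11 = 0.
From the singleton clause (m12), m12 = 1.
From the singleton clause (~m22), m22 = 0.
From the singleton clause (m21), m21 = 1.
From the singleton clause (~m31), m31 = 0.
From the singleton clause (m32), m32 = 1.
But (~m32) is also a unit clause — contradiction.
Both values of m11 lead to a conflict.
No assignment satisfies every clause.

No, unsatisfiable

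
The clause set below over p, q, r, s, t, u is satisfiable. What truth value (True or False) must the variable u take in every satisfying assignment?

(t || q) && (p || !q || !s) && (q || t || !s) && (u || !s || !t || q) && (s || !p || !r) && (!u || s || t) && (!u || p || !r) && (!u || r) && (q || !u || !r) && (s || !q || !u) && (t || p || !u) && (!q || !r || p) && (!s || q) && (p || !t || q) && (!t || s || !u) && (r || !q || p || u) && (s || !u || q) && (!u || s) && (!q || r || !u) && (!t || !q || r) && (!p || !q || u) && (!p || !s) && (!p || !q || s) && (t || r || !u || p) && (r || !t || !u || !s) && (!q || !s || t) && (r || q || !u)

Suppose u = true.
Unit clause (r) forces r = true.
Unit clause (p) forces p = true.
Unit clause (s) forces s = true.
That conflicts with the unit clause (!s).
So every satisfying assignment has u = False.

False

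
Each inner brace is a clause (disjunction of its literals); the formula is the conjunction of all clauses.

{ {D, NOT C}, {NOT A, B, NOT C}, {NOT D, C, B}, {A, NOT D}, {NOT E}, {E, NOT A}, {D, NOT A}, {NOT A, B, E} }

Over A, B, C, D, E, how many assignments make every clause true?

2

There are 2^5 = 32 truth assignments over (A, B, C, D, E).
Split on B. With B = true, the clauses containing B are satisfied and NOT B drops from the rest; 1 of the 2^4 = 16 assignments to the other variables satisfy what remains.
With B = false, by the same count on the reduced clause set, 1 assignment works.
Total: 1 + 1 = 2.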